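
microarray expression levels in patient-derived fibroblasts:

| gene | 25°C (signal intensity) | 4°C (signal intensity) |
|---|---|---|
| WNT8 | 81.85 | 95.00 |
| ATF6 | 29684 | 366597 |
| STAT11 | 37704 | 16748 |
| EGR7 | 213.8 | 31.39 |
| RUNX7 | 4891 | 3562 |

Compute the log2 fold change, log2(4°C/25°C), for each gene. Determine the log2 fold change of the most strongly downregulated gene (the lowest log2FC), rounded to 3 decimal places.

log2(95.00/81.85) = 0.215  (WNT8)
log2(366597/29684) = 3.626  (ATF6)
log2(16748/37704) = -1.171  (STAT11)
log2(31.39/213.8) = -2.768  (EGR7)
log2(3562/4891) = -0.457  (RUNX7)
EGR7 is most strongly downregulated.

-2.768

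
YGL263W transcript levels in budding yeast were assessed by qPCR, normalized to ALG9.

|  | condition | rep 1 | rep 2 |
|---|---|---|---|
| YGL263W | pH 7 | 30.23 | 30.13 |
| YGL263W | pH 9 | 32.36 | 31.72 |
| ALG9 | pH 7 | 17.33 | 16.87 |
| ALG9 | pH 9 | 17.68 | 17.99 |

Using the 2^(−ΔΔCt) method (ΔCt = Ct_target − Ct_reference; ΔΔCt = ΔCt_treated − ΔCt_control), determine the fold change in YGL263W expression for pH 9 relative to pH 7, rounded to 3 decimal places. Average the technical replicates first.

Mean Ct: YGL263W pH 7 30.180; YGL263W pH 9 32.040; ALG9 pH 7 17.100; ALG9 pH 9 17.835
ΔCt(pH 7) = 30.180 − 17.100 = 13.080
ΔCt(pH 9) = 32.040 − 17.835 = 14.205
ΔΔCt = 14.205 − 13.080 = 1.125
Fold change = 2^(−1.125) = 0.4585

0.459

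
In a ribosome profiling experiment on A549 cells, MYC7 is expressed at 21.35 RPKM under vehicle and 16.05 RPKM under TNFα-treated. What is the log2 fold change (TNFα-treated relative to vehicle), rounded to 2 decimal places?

Fold change = 16.05 / 21.35 = 0.7518
log2(0.7518) = -0.412

-0.41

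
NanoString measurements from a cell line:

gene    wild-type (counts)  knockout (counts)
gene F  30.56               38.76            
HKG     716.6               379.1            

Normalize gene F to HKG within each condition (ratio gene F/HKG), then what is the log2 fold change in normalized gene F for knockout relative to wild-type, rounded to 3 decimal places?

gene F/HKG (wild-type) = 30.56 / 716.6 = 0.042646
gene F/HKG (knockout) = 38.76 / 379.1 = 0.10224
Fold change = 0.10224 / 0.042646 = 2.3975
log2(2.3975) = 1.2615

1.262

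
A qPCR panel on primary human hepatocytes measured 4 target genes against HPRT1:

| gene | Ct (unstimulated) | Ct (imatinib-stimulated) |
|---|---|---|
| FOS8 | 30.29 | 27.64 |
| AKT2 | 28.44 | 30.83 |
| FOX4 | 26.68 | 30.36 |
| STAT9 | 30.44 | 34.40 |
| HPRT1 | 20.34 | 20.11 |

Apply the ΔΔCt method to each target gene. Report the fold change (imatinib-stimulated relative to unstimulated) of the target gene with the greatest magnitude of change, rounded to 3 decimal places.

FOS8: ΔΔCt = (27.64−20.11) − (30.29−20.34) = 7.53 − 9.95 = -2.42; fold change = 2^2.42 = 5.352
AKT2: ΔΔCt = (30.83−20.11) − (28.44−20.34) = 10.72 − 8.10 = 2.62; fold change = 2^-2.62 = 0.163
FOX4: ΔΔCt = (30.36−20.11) − (26.68−20.34) = 10.25 − 6.34 = 3.91; fold change = 2^-3.91 = 0.067
STAT9: ΔΔCt = (34.40−20.11) − (30.44−20.34) = 14.29 − 10.10 = 4.19; fold change = 2^-4.19 = 0.055
STAT9 has the largest |ΔΔCt| = 4.19.

0.055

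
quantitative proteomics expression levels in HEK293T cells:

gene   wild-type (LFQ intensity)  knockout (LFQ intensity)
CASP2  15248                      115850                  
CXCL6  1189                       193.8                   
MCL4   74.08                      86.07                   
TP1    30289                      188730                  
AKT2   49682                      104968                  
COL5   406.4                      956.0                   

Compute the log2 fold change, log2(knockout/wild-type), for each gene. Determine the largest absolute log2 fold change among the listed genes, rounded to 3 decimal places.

2.926

log2(115850/15248) = 2.926  (CASP2)
log2(193.8/1189) = -2.617  (CXCL6)
log2(86.07/74.08) = 0.216  (MCL4)
log2(188730/30289) = 2.639  (TP1)
log2(104968/49682) = 1.079  (AKT2)
log2(956.0/406.4) = 1.234  (COL5)
The largest magnitude belongs to CASP2.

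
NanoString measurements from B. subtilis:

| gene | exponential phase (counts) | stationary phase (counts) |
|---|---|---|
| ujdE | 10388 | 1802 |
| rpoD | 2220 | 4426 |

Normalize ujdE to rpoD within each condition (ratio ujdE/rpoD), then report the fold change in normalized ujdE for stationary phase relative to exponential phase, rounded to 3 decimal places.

0.087

ujdE/rpoD (exponential phase) = 10388 / 2220 = 4.6793
ujdE/rpoD (stationary phase) = 1802 / 4426 = 0.40714
Fold change = 0.40714 / 4.6793 = 0.0870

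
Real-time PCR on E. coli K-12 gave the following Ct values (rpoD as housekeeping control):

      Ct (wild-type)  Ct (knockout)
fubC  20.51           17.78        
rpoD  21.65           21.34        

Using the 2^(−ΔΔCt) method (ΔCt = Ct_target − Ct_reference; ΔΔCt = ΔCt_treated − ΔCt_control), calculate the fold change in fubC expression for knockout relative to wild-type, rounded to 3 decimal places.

5.352

ΔCt(wild-type) = 20.510 − 21.650 = -1.140
ΔCt(knockout) = 17.780 − 21.340 = -3.560
ΔΔCt = -3.560 − (-1.140) = -2.420
Fold change = 2^(−(-2.420)) = 2^2.420 = 5.3517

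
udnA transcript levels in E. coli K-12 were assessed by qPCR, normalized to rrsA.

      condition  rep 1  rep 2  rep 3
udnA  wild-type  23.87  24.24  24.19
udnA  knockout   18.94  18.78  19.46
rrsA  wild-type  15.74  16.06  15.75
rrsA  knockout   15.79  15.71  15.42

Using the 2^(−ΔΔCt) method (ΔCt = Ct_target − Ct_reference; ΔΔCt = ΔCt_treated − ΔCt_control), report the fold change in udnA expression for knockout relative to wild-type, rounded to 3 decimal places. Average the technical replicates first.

Mean Ct: udnA wild-type 24.100; udnA knockout 19.060; rrsA wild-type 15.850; rrsA knockout 15.640
ΔCt(wild-type) = 24.100 − 15.850 = 8.250
ΔCt(knockout) = 19.060 − 15.640 = 3.420
ΔΔCt = 3.420 − 8.250 = -4.830
Fold change = 2^(−(-4.830)) = 2^4.830 = 28.4430

28.443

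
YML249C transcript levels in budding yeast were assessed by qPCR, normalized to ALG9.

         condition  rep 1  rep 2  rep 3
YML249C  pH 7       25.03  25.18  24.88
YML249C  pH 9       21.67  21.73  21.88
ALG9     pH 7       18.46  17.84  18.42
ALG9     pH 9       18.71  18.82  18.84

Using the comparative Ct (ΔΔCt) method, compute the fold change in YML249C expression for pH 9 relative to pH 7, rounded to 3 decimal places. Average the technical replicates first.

14.123

Mean Ct: YML249C pH 7 25.030; YML249C pH 9 21.760; ALG9 pH 7 18.240; ALG9 pH 9 18.790
ΔCt(pH 7) = 25.030 − 18.240 = 6.790
ΔCt(pH 9) = 21.760 − 18.790 = 2.970
ΔΔCt = 2.970 − 6.790 = -3.820
Fold change = 2^(−(-3.820)) = 2^3.820 = 14.1232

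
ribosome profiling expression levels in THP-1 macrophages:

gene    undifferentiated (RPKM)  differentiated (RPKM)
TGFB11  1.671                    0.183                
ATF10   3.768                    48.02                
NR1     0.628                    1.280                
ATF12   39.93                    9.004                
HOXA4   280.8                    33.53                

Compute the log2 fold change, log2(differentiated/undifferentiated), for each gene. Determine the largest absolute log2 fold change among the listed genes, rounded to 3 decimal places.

log2(0.183/1.671) = -3.191  (TGFB11)
log2(48.02/3.768) = 3.672  (ATF10)
log2(1.280/0.628) = 1.027  (NR1)
log2(9.004/39.93) = -2.149  (ATF12)
log2(33.53/280.8) = -3.066  (HOXA4)
The largest magnitude belongs to ATF10.

3.672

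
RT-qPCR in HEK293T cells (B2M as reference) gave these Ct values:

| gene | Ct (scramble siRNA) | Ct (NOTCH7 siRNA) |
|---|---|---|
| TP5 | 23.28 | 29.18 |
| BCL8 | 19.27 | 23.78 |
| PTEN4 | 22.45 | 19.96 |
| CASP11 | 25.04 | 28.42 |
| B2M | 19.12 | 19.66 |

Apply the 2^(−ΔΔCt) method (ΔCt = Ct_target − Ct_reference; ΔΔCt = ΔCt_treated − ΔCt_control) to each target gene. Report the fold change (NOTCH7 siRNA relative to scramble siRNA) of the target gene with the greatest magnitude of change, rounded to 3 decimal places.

0.024

TP5: ΔΔCt = (29.18−19.66) − (23.28−19.12) = 9.52 − 4.16 = 5.36; fold change = 2^-5.36 = 0.024
BCL8: ΔΔCt = (23.78−19.66) − (19.27−19.12) = 4.12 − 0.15 = 3.97; fold change = 2^-3.97 = 0.064
PTEN4: ΔΔCt = (19.96−19.66) − (22.45−19.12) = 0.30 − 3.33 = -3.03; fold change = 2^3.03 = 8.168
CASP11: ΔΔCt = (28.42−19.66) − (25.04−19.12) = 8.76 − 5.92 = 2.84; fold change = 2^-2.84 = 0.140
TP5 has the largest |ΔΔCt| = 5.36.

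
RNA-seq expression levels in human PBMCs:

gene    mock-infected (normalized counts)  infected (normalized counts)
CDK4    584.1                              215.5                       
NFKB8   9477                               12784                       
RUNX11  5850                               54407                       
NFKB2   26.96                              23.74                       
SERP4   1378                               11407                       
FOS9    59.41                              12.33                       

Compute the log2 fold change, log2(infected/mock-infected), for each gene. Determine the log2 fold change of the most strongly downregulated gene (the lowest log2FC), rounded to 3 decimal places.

log2(215.5/584.1) = -1.439  (CDK4)
log2(12784/9477) = 0.432  (NFKB8)
log2(54407/5850) = 3.217  (RUNX11)
log2(23.74/26.96) = -0.184  (NFKB2)
log2(11407/1378) = 3.049  (SERP4)
log2(12.33/59.41) = -2.269  (FOS9)
FOS9 is most strongly downregulated.

-2.269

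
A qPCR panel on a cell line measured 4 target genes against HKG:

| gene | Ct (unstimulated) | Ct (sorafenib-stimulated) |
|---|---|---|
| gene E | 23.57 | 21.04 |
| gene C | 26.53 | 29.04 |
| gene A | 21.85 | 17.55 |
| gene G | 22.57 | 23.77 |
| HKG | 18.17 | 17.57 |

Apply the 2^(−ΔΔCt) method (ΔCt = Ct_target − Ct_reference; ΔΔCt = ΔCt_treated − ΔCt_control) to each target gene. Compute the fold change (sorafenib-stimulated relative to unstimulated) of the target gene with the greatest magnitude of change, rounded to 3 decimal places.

12.996

gene E: ΔΔCt = (21.04−17.57) − (23.57−18.17) = 3.47 − 5.40 = -1.93; fold change = 2^1.93 = 3.811
gene C: ΔΔCt = (29.04−17.57) − (26.53−18.17) = 11.47 − 8.36 = 3.11; fold change = 2^-3.11 = 0.116
gene A: ΔΔCt = (17.55−17.57) − (21.85−18.17) = -0.02 − 3.68 = -3.70; fold change = 2^3.70 = 12.996
gene G: ΔΔCt = (23.77−17.57) − (22.57−18.17) = 6.20 − 4.40 = 1.80; fold change = 2^-1.80 = 0.287
gene A has the largest |ΔΔCt| = 3.70.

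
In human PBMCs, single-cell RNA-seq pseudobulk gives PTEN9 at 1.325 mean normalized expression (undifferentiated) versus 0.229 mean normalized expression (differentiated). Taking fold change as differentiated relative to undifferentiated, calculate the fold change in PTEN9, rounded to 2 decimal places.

Fold change = 0.229 / 1.325 = 0.173
PTEN9 is downregulated.

0.17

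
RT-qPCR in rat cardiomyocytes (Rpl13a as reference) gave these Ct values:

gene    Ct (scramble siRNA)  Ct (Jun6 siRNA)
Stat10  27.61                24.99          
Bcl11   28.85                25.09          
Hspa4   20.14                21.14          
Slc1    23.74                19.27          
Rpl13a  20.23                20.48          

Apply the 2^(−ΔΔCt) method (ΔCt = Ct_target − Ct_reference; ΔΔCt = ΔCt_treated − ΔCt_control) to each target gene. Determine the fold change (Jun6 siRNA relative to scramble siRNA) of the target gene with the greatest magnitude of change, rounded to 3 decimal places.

Stat10: ΔΔCt = (24.99−20.48) − (27.61−20.23) = 4.51 − 7.38 = -2.87; fold change = 2^2.87 = 7.311
Bcl11: ΔΔCt = (25.09−20.48) − (28.85−20.23) = 4.61 − 8.62 = -4.01; fold change = 2^4.01 = 16.111
Hspa4: ΔΔCt = (21.14−20.48) − (20.14−20.23) = 0.66 − (-0.09) = 0.75; fold change = 2^-0.75 = 0.595
Slc1: ΔΔCt = (19.27−20.48) − (23.74−20.23) = -1.21 − 3.51 = -4.72; fold change = 2^4.72 = 26.355
Slc1 has the largest |ΔΔCt| = 4.72.

26.355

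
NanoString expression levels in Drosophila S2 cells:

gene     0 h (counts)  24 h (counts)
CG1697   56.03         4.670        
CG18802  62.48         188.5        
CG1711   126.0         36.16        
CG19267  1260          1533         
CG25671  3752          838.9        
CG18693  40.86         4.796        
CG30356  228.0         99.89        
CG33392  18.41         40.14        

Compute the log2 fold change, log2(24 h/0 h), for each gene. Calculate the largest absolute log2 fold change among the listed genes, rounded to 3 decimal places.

log2(4.670/56.03) = -3.585  (CG1697)
log2(188.5/62.48) = 1.593  (CG18802)
log2(36.16/126.0) = -1.801  (CG1711)
log2(1533/1260) = 0.283  (CG19267)
log2(838.9/3752) = -2.161  (CG25671)
log2(4.796/40.86) = -3.091  (CG18693)
log2(99.89/228.0) = -1.191  (CG30356)
log2(40.14/18.41) = 1.125  (CG33392)
The largest magnitude belongs to CG1697.

3.585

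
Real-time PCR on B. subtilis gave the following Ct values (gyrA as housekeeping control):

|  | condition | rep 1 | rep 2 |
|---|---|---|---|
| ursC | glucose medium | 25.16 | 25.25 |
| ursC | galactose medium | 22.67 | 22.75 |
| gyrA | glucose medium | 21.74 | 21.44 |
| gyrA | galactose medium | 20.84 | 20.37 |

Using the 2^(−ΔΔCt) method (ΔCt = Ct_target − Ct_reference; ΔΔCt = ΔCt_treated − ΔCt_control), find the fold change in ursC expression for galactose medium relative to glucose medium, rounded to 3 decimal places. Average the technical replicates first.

2.848

Mean Ct: ursC glucose medium 25.205; ursC galactose medium 22.710; gyrA glucose medium 21.590; gyrA galactose medium 20.605
ΔCt(glucose medium) = 25.205 − 21.590 = 3.615
ΔCt(galactose medium) = 22.710 − 20.605 = 2.105
ΔΔCt = 2.105 − 3.615 = -1.510
Fold change = 2^(−(-1.510)) = 2^1.510 = 2.8481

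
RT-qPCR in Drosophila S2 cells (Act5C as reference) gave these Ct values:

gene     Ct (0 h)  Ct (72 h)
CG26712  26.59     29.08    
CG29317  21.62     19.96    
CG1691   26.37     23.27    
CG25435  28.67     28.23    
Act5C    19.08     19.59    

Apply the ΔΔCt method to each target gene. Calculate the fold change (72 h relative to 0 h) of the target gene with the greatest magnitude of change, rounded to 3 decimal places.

CG26712: ΔΔCt = (29.08−19.59) − (26.59−19.08) = 9.49 − 7.51 = 1.98; fold change = 2^-1.98 = 0.253
CG29317: ΔΔCt = (19.96−19.59) − (21.62−19.08) = 0.37 − 2.54 = -2.17; fold change = 2^2.17 = 4.500
CG1691: ΔΔCt = (23.27−19.59) − (26.37−19.08) = 3.68 − 7.29 = -3.61; fold change = 2^3.61 = 12.210
CG25435: ΔΔCt = (28.23−19.59) − (28.67−19.08) = 8.64 − 9.59 = -0.95; fold change = 2^0.95 = 1.932
CG1691 has the largest |ΔΔCt| = 3.61.

12.210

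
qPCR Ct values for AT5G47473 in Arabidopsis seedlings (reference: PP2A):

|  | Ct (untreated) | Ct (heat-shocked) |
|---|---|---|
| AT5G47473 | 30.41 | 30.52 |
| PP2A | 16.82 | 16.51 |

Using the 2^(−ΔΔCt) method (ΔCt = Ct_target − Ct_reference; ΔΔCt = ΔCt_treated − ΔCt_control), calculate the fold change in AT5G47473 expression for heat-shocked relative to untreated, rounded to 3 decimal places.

ΔCt(untreated) = 30.410 − 16.820 = 13.590
ΔCt(heat-shocked) = 30.520 − 16.510 = 14.010
ΔΔCt = 14.010 − 13.590 = 0.420
Fold change = 2^(−0.420) = 0.7474

0.747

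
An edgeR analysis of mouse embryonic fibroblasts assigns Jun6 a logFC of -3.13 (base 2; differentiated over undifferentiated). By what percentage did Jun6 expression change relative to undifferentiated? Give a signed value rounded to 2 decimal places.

-88.58%

Fold change = 2^(-3.13) = 0.1142
Percent change = (FC − 1) × 100% = (0.1142 − 1) × 100 = -88.58%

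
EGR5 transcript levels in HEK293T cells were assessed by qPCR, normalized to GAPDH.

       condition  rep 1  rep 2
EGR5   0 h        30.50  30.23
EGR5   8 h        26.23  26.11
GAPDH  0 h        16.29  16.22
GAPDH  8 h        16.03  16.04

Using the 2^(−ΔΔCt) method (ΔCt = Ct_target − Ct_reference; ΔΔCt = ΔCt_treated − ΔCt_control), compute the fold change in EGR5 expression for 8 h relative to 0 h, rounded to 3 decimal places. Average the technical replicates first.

15.725

Mean Ct: EGR5 0 h 30.365; EGR5 8 h 26.170; GAPDH 0 h 16.255; GAPDH 8 h 16.035
ΔCt(0 h) = 30.365 − 16.255 = 14.110
ΔCt(8 h) = 26.170 − 16.035 = 10.135
ΔΔCt = 10.135 − 14.110 = -3.975
Fold change = 2^(−(-3.975)) = 2^3.975 = 15.7251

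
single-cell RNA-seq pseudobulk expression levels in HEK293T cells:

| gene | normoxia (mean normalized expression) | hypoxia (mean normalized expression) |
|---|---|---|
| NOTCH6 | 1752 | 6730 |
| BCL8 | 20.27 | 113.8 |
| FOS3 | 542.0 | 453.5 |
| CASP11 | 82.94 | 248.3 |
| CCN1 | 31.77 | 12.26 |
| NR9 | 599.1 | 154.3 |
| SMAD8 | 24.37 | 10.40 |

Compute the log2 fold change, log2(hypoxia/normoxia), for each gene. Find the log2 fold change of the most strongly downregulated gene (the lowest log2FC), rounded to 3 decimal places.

log2(6730/1752) = 1.942  (NOTCH6)
log2(113.8/20.27) = 2.489  (BCL8)
log2(453.5/542.0) = -0.257  (FOS3)
log2(248.3/82.94) = 1.582  (CASP11)
log2(12.26/31.77) = -1.374  (CCN1)
log2(154.3/599.1) = -1.957  (NR9)
log2(10.40/24.37) = -1.229  (SMAD8)
NR9 is most strongly downregulated.

-1.957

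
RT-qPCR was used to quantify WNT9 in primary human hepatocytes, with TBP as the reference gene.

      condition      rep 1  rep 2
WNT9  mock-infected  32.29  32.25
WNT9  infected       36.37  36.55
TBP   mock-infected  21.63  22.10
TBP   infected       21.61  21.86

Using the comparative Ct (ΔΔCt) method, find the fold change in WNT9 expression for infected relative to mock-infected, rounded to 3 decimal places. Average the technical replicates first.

Mean Ct: WNT9 mock-infected 32.270; WNT9 infected 36.460; TBP mock-infected 21.865; TBP infected 21.735
ΔCt(mock-infected) = 32.270 − 21.865 = 10.405
ΔCt(infected) = 36.460 − 21.735 = 14.725
ΔΔCt = 14.725 − 10.405 = 4.320
Fold change = 2^(−4.320) = 0.0501

0.050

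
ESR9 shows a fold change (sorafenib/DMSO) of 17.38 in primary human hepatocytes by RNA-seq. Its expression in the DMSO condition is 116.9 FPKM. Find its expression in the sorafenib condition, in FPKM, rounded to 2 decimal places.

2031.72

sorafenib expression = 116.9 × 17.38 = 2031.72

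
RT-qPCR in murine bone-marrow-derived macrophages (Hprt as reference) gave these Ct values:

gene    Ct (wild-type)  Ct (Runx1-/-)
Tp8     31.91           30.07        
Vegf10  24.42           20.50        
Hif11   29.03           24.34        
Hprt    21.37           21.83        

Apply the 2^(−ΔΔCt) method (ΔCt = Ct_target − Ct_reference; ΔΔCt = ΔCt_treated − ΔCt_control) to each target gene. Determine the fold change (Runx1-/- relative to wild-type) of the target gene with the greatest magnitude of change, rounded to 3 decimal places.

Tp8: ΔΔCt = (30.07−21.83) − (31.91−21.37) = 8.24 − 10.54 = -2.30; fold change = 2^2.30 = 4.925
Vegf10: ΔΔCt = (20.50−21.83) − (24.42−21.37) = -1.33 − 3.05 = -4.38; fold change = 2^4.38 = 20.821
Hif11: ΔΔCt = (24.34−21.83) − (29.03−21.37) = 2.51 − 7.66 = -5.15; fold change = 2^5.15 = 35.506
Hif11 has the largest |ΔΔCt| = 5.15.

35.506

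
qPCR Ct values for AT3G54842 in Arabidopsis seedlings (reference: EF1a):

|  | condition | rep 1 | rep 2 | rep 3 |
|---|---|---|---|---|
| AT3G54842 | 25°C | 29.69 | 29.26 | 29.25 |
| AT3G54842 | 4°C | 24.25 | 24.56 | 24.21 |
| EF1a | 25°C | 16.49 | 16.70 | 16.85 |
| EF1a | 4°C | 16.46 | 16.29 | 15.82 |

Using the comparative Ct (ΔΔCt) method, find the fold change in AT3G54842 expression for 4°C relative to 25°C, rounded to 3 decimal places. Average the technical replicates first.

Mean Ct: AT3G54842 25°C 29.400; AT3G54842 4°C 24.340; EF1a 25°C 16.680; EF1a 4°C 16.190
ΔCt(25°C) = 29.400 − 16.680 = 12.720
ΔCt(4°C) = 24.340 − 16.190 = 8.150
ΔΔCt = 8.150 − 12.720 = -4.570
Fold change = 2^(−(-4.570)) = 2^4.570 = 23.7524

23.752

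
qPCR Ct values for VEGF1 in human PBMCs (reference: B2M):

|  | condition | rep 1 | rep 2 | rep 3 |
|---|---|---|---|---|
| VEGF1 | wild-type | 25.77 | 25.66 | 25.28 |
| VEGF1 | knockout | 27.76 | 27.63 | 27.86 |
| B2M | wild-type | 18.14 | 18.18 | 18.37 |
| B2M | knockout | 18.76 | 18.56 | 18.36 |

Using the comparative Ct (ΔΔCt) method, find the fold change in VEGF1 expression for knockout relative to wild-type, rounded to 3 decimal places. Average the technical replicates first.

0.277

Mean Ct: VEGF1 wild-type 25.570; VEGF1 knockout 27.750; B2M wild-type 18.230; B2M knockout 18.560
ΔCt(wild-type) = 25.570 − 18.230 = 7.340
ΔCt(knockout) = 27.750 − 18.560 = 9.190
ΔΔCt = 9.190 − 7.340 = 1.850
Fold change = 2^(−1.850) = 0.2774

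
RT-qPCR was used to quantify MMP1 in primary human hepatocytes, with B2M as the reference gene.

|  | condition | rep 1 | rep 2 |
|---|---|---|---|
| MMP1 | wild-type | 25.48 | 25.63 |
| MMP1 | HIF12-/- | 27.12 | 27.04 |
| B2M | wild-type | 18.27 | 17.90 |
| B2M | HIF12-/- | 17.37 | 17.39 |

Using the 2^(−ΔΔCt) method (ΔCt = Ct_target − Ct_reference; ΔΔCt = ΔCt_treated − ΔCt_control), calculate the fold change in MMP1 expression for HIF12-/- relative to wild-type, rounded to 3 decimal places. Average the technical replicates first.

Mean Ct: MMP1 wild-type 25.555; MMP1 HIF12-/- 27.080; B2M wild-type 18.085; B2M HIF12-/- 17.380
ΔCt(wild-type) = 25.555 − 18.085 = 7.470
ΔCt(HIF12-/-) = 27.080 − 17.380 = 9.700
ΔΔCt = 9.700 − 7.470 = 2.230
Fold change = 2^(−2.230) = 0.2132

0.213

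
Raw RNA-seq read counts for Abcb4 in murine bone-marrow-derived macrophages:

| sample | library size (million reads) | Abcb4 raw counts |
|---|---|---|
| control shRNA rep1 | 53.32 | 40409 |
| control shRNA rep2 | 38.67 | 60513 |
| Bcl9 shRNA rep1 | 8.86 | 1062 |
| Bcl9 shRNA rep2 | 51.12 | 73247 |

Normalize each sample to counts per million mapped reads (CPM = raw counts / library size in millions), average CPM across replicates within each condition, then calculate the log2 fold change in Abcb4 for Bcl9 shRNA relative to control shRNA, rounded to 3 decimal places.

-0.581

CPM(control shRNA rep1) = 40409 / 53.32 = 757.8582
CPM(control shRNA rep2) = 60513 / 38.67 = 1564.8565
CPM(Bcl9 shRNA rep1) = 1062 / 8.86 = 119.8646
CPM(Bcl9 shRNA rep2) = 73247 / 51.12 = 1432.8443
mean CPM(control shRNA) = 1161.3573; mean CPM(Bcl9 shRNA) = 776.3544
Fold change = 776.3544 / 1161.3573 = 0.66849
log2(0.66849) = -0.5810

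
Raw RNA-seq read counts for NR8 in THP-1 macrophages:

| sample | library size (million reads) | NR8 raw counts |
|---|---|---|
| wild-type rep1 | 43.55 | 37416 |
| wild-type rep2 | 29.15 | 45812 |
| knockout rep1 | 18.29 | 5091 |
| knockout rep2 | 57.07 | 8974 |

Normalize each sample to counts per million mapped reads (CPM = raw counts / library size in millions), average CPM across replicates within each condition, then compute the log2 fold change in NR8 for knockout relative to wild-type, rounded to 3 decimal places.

-2.480

CPM(wild-type rep1) = 37416 / 43.55 = 859.1504
CPM(wild-type rep2) = 45812 / 29.15 = 1571.5952
CPM(knockout rep1) = 5091 / 18.29 = 278.3488
CPM(knockout rep2) = 8974 / 57.07 = 157.2455
mean CPM(wild-type) = 1215.3728; mean CPM(knockout) = 217.7972
Fold change = 217.7972 / 1215.3728 = 0.17920
log2(0.17920) = -2.4803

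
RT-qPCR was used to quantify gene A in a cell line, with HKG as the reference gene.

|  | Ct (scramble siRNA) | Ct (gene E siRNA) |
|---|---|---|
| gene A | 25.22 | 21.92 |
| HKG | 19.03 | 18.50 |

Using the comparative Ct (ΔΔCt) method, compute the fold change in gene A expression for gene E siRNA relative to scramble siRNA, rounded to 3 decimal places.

6.821

ΔCt(scramble siRNA) = 25.220 − 19.030 = 6.190
ΔCt(gene E siRNA) = 21.920 − 18.500 = 3.420
ΔΔCt = 3.420 − 6.190 = -2.770
Fold change = 2^(−(-2.770)) = 2^2.770 = 6.8211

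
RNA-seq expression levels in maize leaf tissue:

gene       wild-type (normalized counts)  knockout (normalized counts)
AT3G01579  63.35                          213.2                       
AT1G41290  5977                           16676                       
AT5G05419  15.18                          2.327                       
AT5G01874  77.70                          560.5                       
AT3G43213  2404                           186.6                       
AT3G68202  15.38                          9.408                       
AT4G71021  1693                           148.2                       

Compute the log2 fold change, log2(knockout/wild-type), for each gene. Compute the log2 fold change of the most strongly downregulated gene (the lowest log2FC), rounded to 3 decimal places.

log2(213.2/63.35) = 1.751  (AT3G01579)
log2(16676/5977) = 1.480  (AT1G41290)
log2(2.327/15.18) = -2.706  (AT5G05419)
log2(560.5/77.70) = 2.851  (AT5G01874)
log2(186.6/2404) = -3.687  (AT3G43213)
log2(9.408/15.38) = -0.709  (AT3G68202)
log2(148.2/1693) = -3.514  (AT4G71021)
AT3G43213 is most strongly downregulated.

-3.687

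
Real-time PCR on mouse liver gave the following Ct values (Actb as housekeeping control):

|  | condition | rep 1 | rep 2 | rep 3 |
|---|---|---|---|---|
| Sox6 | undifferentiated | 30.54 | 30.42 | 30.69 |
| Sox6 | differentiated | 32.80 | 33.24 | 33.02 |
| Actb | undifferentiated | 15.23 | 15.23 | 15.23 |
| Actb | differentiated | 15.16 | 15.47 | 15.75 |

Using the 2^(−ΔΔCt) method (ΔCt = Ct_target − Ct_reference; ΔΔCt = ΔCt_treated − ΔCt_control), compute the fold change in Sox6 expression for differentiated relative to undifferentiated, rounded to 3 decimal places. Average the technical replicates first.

0.212

Mean Ct: Sox6 undifferentiated 30.550; Sox6 differentiated 33.020; Actb undifferentiated 15.230; Actb differentiated 15.460
ΔCt(undifferentiated) = 30.550 − 15.230 = 15.320
ΔCt(differentiated) = 33.020 − 15.460 = 17.560
ΔΔCt = 17.560 − 15.320 = 2.240
Fold change = 2^(−2.240) = 0.2117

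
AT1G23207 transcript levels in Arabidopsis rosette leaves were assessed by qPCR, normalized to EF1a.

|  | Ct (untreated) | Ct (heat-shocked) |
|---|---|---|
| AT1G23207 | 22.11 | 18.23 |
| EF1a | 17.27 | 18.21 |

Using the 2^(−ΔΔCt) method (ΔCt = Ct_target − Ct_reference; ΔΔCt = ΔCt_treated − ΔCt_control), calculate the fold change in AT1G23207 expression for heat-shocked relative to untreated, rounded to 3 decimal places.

28.246

ΔCt(untreated) = 22.110 − 17.270 = 4.840
ΔCt(heat-shocked) = 18.230 − 18.210 = 0.020
ΔΔCt = 0.020 − 4.840 = -4.820
Fold change = 2^(−(-4.820)) = 2^4.820 = 28.2465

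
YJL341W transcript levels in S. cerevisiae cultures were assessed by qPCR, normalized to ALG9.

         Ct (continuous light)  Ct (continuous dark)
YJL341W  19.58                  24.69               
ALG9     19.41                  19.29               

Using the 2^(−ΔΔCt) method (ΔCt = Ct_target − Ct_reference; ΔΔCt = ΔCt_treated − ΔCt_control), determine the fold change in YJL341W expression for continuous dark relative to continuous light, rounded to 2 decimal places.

ΔCt(continuous light) = 19.580 − 19.410 = 0.170
ΔCt(continuous dark) = 24.690 − 19.290 = 5.400
ΔΔCt = 5.400 − 0.170 = 5.230
Fold change = 2^(−5.230) = 0.027

0.03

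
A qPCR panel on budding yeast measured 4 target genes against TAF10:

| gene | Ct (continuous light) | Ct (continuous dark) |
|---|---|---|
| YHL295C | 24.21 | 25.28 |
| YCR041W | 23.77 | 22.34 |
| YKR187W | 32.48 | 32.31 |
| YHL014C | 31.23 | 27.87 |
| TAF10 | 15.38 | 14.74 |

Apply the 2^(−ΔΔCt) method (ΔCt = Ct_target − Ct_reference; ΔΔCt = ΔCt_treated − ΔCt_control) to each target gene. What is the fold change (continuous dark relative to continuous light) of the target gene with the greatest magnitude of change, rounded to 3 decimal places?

YHL295C: ΔΔCt = (25.28−14.74) − (24.21−15.38) = 10.54 − 8.83 = 1.71; fold change = 2^-1.71 = 0.306
YCR041W: ΔΔCt = (22.34−14.74) − (23.77−15.38) = 7.60 − 8.39 = -0.79; fold change = 2^0.79 = 1.729
YKR187W: ΔΔCt = (32.31−14.74) − (32.48−15.38) = 17.57 − 17.10 = 0.47; fold change = 2^-0.47 = 0.722
YHL014C: ΔΔCt = (27.87−14.74) − (31.23−15.38) = 13.13 − 15.85 = -2.72; fold change = 2^2.72 = 6.589
YHL014C has the largest |ΔΔCt| = 2.72.

6.589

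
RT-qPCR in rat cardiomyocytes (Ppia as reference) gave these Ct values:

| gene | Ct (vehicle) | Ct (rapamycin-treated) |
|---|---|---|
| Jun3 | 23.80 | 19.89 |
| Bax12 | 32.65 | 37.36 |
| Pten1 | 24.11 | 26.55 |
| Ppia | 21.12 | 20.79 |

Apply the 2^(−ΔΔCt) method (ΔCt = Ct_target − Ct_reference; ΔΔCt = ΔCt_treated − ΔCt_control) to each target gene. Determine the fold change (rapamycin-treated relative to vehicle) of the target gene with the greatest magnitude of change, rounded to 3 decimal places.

Jun3: ΔΔCt = (19.89−20.79) − (23.80−21.12) = -0.90 − 2.68 = -3.58; fold change = 2^3.58 = 11.959
Bax12: ΔΔCt = (37.36−20.79) − (32.65−21.12) = 16.57 − 11.53 = 5.04; fold change = 2^-5.04 = 0.030
Pten1: ΔΔCt = (26.55−20.79) − (24.11−21.12) = 5.76 − 2.99 = 2.77; fold change = 2^-2.77 = 0.147
Bax12 has the largest |ΔΔCt| = 5.04.

0.030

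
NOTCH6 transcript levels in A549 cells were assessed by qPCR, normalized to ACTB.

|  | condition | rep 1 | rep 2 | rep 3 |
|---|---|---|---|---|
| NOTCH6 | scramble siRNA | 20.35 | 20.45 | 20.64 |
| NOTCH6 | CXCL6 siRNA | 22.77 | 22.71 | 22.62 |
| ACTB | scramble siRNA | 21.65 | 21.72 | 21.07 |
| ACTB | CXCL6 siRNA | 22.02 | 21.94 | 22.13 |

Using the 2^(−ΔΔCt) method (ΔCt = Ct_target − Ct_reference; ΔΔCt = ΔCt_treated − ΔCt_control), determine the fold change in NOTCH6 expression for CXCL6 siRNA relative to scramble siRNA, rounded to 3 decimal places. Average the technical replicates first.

Mean Ct: NOTCH6 scramble siRNA 20.480; NOTCH6 CXCL6 siRNA 22.700; ACTB scramble siRNA 21.480; ACTB CXCL6 siRNA 22.030
ΔCt(scramble siRNA) = 20.480 − 21.480 = -1.000
ΔCt(CXCL6 siRNA) = 22.700 − 22.030 = 0.670
ΔΔCt = 0.670 − (-1.000) = 1.670
Fold change = 2^(−1.670) = 0.3143

0.314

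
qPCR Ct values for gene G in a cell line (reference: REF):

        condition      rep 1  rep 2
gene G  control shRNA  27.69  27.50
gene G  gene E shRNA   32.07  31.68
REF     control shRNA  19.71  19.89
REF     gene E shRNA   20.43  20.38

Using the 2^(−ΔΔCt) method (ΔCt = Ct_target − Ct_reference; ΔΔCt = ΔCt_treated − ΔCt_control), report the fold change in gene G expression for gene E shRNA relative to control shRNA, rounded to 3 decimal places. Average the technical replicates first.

Mean Ct: gene G control shRNA 27.595; gene G gene E shRNA 31.875; REF control shRNA 19.800; REF gene E shRNA 20.405
ΔCt(control shRNA) = 27.595 − 19.800 = 7.795
ΔCt(gene E shRNA) = 31.875 − 20.405 = 11.470
ΔΔCt = 11.470 − 7.795 = 3.675
Fold change = 2^(−3.675) = 0.0783

0.078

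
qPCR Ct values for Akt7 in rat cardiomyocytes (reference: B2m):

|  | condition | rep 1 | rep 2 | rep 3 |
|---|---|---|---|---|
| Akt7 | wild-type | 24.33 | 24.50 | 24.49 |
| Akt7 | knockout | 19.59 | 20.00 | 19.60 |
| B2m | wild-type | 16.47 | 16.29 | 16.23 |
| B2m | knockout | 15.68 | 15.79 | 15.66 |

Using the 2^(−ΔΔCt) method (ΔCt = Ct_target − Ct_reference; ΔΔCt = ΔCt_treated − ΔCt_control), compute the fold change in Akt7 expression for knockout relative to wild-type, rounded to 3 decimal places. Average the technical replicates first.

Mean Ct: Akt7 wild-type 24.440; Akt7 knockout 19.730; B2m wild-type 16.330; B2m knockout 15.710
ΔCt(wild-type) = 24.440 − 16.330 = 8.110
ΔCt(knockout) = 19.730 − 15.710 = 4.020
ΔΔCt = 4.020 − 8.110 = -4.090
Fold change = 2^(−(-4.090)) = 2^4.090 = 17.0299

17.030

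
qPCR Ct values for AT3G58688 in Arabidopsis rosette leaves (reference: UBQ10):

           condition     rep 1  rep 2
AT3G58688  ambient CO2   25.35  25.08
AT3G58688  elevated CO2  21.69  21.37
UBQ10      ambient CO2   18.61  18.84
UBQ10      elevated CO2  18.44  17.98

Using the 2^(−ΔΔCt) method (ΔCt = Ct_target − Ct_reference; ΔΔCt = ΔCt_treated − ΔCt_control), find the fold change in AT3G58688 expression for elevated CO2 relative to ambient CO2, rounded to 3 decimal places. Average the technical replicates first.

9.000

Mean Ct: AT3G58688 ambient CO2 25.215; AT3G58688 elevated CO2 21.530; UBQ10 ambient CO2 18.725; UBQ10 elevated CO2 18.210
ΔCt(ambient CO2) = 25.215 − 18.725 = 6.490
ΔCt(elevated CO2) = 21.530 − 18.210 = 3.320
ΔΔCt = 3.320 − 6.490 = -3.170
Fold change = 2^(−(-3.170)) = 2^3.170 = 9.0005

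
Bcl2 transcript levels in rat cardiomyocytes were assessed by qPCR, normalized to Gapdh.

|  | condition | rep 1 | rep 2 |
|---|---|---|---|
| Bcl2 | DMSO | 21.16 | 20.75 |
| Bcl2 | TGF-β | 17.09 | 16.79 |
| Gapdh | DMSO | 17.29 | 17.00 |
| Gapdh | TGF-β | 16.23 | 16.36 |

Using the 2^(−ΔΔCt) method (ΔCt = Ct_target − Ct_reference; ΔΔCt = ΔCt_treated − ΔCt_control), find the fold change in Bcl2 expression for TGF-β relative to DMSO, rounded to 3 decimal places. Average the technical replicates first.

Mean Ct: Bcl2 DMSO 20.955; Bcl2 TGF-β 16.940; Gapdh DMSO 17.145; Gapdh TGF-β 16.295
ΔCt(DMSO) = 20.955 − 17.145 = 3.810
ΔCt(TGF-β) = 16.940 − 16.295 = 0.645
ΔΔCt = 0.645 − 3.810 = -3.165
Fold change = 2^(−(-3.165)) = 2^3.165 = 8.9693

8.969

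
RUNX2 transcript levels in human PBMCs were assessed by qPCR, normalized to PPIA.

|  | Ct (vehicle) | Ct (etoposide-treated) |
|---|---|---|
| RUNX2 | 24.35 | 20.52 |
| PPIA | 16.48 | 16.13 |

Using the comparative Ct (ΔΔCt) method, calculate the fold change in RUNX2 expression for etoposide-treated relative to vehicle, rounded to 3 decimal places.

11.158

ΔCt(vehicle) = 24.350 − 16.480 = 7.870
ΔCt(etoposide-treated) = 20.520 − 16.130 = 4.390
ΔΔCt = 4.390 − 7.870 = -3.480
Fold change = 2^(−(-3.480)) = 2^3.480 = 11.1579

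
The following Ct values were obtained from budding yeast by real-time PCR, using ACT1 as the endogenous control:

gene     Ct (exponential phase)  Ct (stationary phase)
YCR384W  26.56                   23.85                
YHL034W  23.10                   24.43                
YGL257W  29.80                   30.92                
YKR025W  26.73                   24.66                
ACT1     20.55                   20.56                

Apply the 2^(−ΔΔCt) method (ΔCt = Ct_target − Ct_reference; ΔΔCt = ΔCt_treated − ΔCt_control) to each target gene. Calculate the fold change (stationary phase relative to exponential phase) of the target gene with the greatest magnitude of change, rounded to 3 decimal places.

6.589

YCR384W: ΔΔCt = (23.85−20.56) − (26.56−20.55) = 3.29 − 6.01 = -2.72; fold change = 2^2.72 = 6.589
YHL034W: ΔΔCt = (24.43−20.56) − (23.10−20.55) = 3.87 − 2.55 = 1.32; fold change = 2^-1.32 = 0.401
YGL257W: ΔΔCt = (30.92−20.56) − (29.80−20.55) = 10.36 − 9.25 = 1.11; fold change = 2^-1.11 = 0.463
YKR025W: ΔΔCt = (24.66−20.56) − (26.73−20.55) = 4.10 − 6.18 = -2.08; fold change = 2^2.08 = 4.228
YCR384W has the largest |ΔΔCt| = 2.72.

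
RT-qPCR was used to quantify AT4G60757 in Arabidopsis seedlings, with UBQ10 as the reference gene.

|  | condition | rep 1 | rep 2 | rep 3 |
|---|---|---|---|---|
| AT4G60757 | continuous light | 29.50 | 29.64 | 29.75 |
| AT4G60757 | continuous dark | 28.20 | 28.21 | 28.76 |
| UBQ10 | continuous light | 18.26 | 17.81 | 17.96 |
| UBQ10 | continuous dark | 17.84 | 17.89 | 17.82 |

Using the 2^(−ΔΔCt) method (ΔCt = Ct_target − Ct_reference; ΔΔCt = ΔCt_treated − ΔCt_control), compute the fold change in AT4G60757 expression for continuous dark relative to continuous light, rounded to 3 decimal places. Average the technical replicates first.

2.114

Mean Ct: AT4G60757 continuous light 29.630; AT4G60757 continuous dark 28.390; UBQ10 continuous light 18.010; UBQ10 continuous dark 17.850
ΔCt(continuous light) = 29.630 − 18.010 = 11.620
ΔCt(continuous dark) = 28.390 − 17.850 = 10.540
ΔΔCt = 10.540 − 11.620 = -1.080
Fold change = 2^(−(-1.080)) = 2^1.080 = 2.1140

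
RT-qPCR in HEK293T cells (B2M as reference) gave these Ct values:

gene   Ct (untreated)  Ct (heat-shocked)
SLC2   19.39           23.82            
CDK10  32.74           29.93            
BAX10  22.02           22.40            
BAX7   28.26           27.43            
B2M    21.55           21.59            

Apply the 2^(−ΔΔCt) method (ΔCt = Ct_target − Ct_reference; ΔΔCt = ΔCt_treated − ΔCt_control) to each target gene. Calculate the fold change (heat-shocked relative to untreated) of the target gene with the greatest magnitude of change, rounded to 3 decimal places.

0.048

SLC2: ΔΔCt = (23.82−21.59) − (19.39−21.55) = 2.23 − (-2.16) = 4.39; fold change = 2^-4.39 = 0.048
CDK10: ΔΔCt = (29.93−21.59) − (32.74−21.55) = 8.34 − 11.19 = -2.85; fold change = 2^2.85 = 7.210
BAX10: ΔΔCt = (22.40−21.59) − (22.02−21.55) = 0.81 − 0.47 = 0.34; fold change = 2^-0.34 = 0.790
BAX7: ΔΔCt = (27.43−21.59) − (28.26−21.55) = 5.84 − 6.71 = -0.87; fold change = 2^0.87 = 1.828
SLC2 has the largest |ΔΔCt| = 4.39.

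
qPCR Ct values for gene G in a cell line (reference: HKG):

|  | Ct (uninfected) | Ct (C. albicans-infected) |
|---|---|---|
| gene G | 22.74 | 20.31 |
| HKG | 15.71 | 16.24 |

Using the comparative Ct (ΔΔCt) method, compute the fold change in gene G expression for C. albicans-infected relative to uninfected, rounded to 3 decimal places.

ΔCt(uninfected) = 22.740 − 15.710 = 7.030
ΔCt(C. albicans-infected) = 20.310 − 16.240 = 4.070
ΔΔCt = 4.070 − 7.030 = -2.960
Fold change = 2^(−(-2.960)) = 2^2.960 = 7.7812

7.781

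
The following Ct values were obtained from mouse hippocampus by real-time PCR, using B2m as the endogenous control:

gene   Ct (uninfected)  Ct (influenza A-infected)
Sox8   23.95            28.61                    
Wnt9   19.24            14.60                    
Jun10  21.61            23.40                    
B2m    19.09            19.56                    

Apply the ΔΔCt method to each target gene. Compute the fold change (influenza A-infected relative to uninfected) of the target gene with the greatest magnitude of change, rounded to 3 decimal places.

Sox8: ΔΔCt = (28.61−19.56) − (23.95−19.09) = 9.05 − 4.86 = 4.19; fold change = 2^-4.19 = 0.055
Wnt9: ΔΔCt = (14.60−19.56) − (19.24−19.09) = -4.96 − 0.15 = -5.11; fold change = 2^5.11 = 34.535
Jun10: ΔΔCt = (23.40−19.56) − (21.61−19.09) = 3.84 − 2.52 = 1.32; fold change = 2^-1.32 = 0.401
Wnt9 has the largest |ΔΔCt| = 5.11.

34.535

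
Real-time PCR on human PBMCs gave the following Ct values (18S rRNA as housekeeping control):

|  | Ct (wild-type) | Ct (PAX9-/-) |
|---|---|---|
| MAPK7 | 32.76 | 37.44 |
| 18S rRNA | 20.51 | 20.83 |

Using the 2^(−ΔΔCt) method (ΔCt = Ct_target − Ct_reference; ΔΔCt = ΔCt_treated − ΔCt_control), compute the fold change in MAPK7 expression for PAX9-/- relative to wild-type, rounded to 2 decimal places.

ΔCt(wild-type) = 32.760 − 20.510 = 12.250
ΔCt(PAX9-/-) = 37.440 − 20.830 = 16.610
ΔΔCt = 16.610 − 12.250 = 4.360
Fold change = 2^(−4.360) = 0.049

0.05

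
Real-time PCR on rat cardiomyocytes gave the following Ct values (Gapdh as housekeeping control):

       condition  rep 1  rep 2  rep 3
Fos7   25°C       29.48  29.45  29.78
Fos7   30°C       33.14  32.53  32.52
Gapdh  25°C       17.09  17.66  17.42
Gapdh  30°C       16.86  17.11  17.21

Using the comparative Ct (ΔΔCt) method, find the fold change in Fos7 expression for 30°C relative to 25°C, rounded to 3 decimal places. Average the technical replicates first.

Mean Ct: Fos7 25°C 29.570; Fos7 30°C 32.730; Gapdh 25°C 17.390; Gapdh 30°C 17.060
ΔCt(25°C) = 29.570 − 17.390 = 12.180
ΔCt(30°C) = 32.730 − 17.060 = 15.670
ΔΔCt = 15.670 − 12.180 = 3.490
Fold change = 2^(−3.490) = 0.0890

0.089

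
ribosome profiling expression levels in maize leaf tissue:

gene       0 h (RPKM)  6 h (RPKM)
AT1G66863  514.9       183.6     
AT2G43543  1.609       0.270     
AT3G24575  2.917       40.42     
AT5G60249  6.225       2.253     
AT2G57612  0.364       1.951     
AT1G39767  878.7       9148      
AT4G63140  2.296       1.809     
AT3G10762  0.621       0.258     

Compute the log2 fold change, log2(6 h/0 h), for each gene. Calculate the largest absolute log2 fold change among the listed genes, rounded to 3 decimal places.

3.793

log2(183.6/514.9) = -1.488  (AT1G66863)
log2(0.270/1.609) = -2.575  (AT2G43543)
log2(40.42/2.917) = 3.793  (AT3G24575)
log2(2.253/6.225) = -1.466  (AT5G60249)
log2(1.951/0.364) = 2.422  (AT2G57612)
log2(9148/878.7) = 3.380  (AT1G39767)
log2(1.809/2.296) = -0.344  (AT4G63140)
log2(0.258/0.621) = -1.267  (AT3G10762)
The largest magnitude belongs to AT3G24575.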